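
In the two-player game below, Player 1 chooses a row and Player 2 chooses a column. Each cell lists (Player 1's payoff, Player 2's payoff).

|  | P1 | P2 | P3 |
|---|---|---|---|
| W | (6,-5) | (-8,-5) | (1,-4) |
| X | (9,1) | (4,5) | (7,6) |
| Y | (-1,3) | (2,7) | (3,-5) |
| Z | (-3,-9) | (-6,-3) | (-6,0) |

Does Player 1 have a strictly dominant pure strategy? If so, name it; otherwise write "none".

X

X vs W: P1: 9>6, P2: 4>-8, P3: 7>1.
X vs Y: P1: 9>-1, P2: 4>2, P3: 7>3.
X vs Z: P1: 9>-3, P2: 4>-6, P3: 7>-6.
X strictly beats every other strategy against every opponent action, so it is strictly dominant.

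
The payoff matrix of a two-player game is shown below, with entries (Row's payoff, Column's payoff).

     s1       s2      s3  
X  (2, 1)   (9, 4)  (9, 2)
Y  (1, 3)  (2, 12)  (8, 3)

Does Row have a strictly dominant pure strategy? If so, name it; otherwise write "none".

X vs Y: s1: 2>1, s2: 9>2, s3: 9>8.
X strictly beats every other strategy against every opponent action, so it is strictly dominant.

X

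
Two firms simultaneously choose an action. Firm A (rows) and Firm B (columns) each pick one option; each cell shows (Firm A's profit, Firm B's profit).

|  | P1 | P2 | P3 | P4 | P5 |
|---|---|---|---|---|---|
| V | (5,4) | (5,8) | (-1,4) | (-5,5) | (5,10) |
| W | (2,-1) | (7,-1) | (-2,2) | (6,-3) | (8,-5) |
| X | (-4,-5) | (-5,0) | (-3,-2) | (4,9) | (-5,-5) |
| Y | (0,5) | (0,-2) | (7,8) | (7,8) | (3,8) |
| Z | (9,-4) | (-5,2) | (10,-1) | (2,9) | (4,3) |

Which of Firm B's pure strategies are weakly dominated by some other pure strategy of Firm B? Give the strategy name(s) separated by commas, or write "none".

P1

P3 weakly dominates P1 — V: 4=4, W: 2>-1, X: -2>-5, Y: 8>5, Z: -1>-4.
Nothing dominates P2: P1 at V (8>4); P3 at V (8>4); P4 at V (8>5); P5 at W (-1>-5).
P3 is not dominated — it holds its own against P1 at W (2>-1); P2 at W (2>-1); P4 at W (2>-3); P5 at W (2>-5).
P4: no other strategy beats it everywhere (P1 at V (5>4); P2 at X (9>0); P3 at V (5>4); P5 at W (-3>-5)).
P5 is not dominated — it holds its own against P1 at V (10>4); P2 at V (10>8); P3 at V (10>4); P4 at V (10>5).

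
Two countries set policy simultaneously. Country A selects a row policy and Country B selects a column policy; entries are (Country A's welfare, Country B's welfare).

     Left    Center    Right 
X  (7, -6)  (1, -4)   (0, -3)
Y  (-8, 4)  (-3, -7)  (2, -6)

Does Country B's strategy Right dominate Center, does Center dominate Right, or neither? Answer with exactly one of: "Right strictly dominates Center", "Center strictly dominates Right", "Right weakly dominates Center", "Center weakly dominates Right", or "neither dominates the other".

Right strictly dominates Center

Compare Right to Center across each choice by Country A: X: -3>-4, Y: -6>-7.
Right gives a strictly higher payoff against each choice by Country A, so Right strictly dominates Center.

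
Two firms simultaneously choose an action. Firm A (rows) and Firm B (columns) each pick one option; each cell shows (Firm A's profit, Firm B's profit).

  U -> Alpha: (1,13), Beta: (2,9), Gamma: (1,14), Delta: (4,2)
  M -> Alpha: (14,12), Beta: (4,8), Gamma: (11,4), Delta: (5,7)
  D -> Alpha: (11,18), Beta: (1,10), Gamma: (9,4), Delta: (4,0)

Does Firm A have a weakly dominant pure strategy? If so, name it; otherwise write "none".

M

M vs U: Alpha: 14>1, Beta: 4>2, Gamma: 11>1, Delta: 5>4.
M vs D: Alpha: 14>11, Beta: 4>1, Gamma: 11>9, Delta: 5>4.
M is at least as good as every other strategy against every opponent action, so it is weakly dominant.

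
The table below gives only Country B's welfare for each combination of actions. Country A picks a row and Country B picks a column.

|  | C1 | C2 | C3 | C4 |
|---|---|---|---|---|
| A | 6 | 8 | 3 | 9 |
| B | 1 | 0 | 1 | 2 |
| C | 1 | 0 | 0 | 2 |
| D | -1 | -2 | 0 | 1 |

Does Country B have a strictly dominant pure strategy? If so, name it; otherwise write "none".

C4

C4 vs C1: A: 9>6, B: 2>1, C: 2>1, D: 1>-1.
C4 vs C2: A: 9>8, B: 2>0, C: 2>0, D: 1>-2.
C4 vs C3: A: 9>3, B: 2>1, C: 2>0, D: 1>0.
C4 strictly beats every other strategy against every opponent action, so it is strictly dominant.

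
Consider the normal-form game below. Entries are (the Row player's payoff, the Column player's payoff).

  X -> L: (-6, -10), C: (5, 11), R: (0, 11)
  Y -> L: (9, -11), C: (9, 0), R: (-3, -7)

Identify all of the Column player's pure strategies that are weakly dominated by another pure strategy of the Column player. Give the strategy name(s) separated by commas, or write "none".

L, R

L: dominated, since C does at least as well everywhere (X: 11>-10, Y: 0>-11).
C is not dominated — it holds its own against L at X (11>-10); R at Y (0>-7).
R: dominated, since C does at least as well everywhere (X: 11=11, Y: 0>-7).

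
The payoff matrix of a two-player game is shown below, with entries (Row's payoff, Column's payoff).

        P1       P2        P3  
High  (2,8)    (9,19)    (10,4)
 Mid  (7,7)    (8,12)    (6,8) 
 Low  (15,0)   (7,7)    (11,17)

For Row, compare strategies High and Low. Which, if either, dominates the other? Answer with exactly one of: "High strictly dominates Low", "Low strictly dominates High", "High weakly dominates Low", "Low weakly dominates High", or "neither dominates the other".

neither dominates the other

Compare High to Low across each choice by Column: P1: 2<15, P2: 9>7, P3: 10<11.
High does better at P2 but worse at P1, P3; neither strategy dominates the other.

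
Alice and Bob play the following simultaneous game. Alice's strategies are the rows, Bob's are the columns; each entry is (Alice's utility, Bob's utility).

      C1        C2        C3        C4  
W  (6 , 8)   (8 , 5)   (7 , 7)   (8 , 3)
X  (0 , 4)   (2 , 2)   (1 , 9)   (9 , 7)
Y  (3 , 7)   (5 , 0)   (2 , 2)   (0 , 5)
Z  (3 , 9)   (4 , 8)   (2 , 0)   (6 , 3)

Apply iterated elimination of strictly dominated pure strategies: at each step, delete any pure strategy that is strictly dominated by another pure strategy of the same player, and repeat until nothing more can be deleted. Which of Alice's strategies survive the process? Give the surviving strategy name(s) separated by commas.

Row Y is eliminated: W beats it against every remaining column (C1: 6>3, C2: 8>5, C3: 7>2, C4: 8>0).
For Alice, W strictly dominates Z on the remaining columns (C1: 6>3, C2: 8>4, C3: 7>2, C4: 8>6); eliminate Z.
Column C2 is eliminated: C1 beats it against every remaining row (W: 8>5, X: 4>2).
Bob's strategy C4 is strictly dominated by C3 (W: 7>3, X: 9>7) and is removed.
Row X is eliminated: W beats it against every remaining column (C1: 6>0, C3: 7>1).
For Bob, C1 strictly dominates C3 on the remaining rows (W: 8>7); eliminate C3.
Among the remaining strategies, none is strictly dominated by another pure strategy of the same player, so the elimination stops.
Surviving strategies — Alice: {W}; Bob: {C1}.

W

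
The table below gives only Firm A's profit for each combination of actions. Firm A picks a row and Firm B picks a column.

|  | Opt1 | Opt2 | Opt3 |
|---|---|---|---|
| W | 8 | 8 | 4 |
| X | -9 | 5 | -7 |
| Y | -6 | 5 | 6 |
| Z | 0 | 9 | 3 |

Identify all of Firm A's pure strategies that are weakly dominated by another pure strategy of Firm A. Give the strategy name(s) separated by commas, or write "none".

X

W is not dominated — it holds its own against X at Opt1 (8>-9); Y at Opt1 (8>-6); Z at Opt1 (8>0).
W weakly dominates X — Opt1: 8>-9, Opt2: 8>5, Opt3: 4>-7.
Nothing dominates Y: W at Opt3 (6>4); X at Opt1 (-6>-9); Z at Opt3 (6>3).
Nothing dominates Z: W at Opt2 (9>8); X at Opt1 (0>-9); Y at Opt1 (0>-6).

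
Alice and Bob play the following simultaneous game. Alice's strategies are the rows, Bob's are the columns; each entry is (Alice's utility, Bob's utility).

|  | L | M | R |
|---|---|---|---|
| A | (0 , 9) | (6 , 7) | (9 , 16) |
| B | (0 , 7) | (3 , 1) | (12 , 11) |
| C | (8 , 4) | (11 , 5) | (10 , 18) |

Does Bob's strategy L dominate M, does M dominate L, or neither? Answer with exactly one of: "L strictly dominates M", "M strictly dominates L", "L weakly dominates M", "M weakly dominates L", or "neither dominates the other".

neither dominates the other

L's payoffs vs M's, by Alice's action — A: 9>7, B: 7>1, C: 4<5.
L does better at A, B but worse at C; neither strategy dominates the other.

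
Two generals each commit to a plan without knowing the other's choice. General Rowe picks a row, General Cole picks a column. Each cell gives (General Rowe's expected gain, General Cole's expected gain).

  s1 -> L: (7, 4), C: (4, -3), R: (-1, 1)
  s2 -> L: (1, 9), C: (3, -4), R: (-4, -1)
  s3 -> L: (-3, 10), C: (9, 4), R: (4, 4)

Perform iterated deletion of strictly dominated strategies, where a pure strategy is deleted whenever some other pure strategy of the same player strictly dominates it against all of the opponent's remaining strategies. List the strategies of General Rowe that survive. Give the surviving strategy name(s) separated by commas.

Row s2 is eliminated: s1 beats it against every remaining column (L: 7>1, C: 4>3, R: -1>-4).
General Cole's strategy C is strictly dominated by L (s1: 4>-3, s3: 10>4) and is removed.
General Cole's strategy R is strictly dominated by L (s1: 4>1, s3: 10>4) and is removed.
For General Rowe, s1 strictly dominates s3 on the remaining columns (L: 7>-3); eliminate s3.
Among the remaining strategies, none is strictly dominated by another pure strategy of the same player, so the elimination stops.
Surviving strategies — General Rowe: {s1}; General Cole: {L}.

s1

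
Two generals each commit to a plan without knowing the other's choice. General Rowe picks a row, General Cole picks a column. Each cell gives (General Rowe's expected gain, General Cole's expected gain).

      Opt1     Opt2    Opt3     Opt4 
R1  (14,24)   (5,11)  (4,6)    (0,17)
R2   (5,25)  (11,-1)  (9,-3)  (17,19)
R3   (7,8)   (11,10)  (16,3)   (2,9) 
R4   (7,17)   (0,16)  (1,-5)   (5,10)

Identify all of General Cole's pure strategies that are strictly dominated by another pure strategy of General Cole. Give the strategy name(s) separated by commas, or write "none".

Opt1: no other strategy beats it everywhere (Opt2 at R1 (24>11); Opt3 at R1 (24>6); Opt4 at R1 (24>17)).
Opt2 is not dominated — it holds its own against Opt1 at R3 (10>8); Opt3 at R1 (11>6); Opt4 at R3 (10>9).
Opt3 is strictly dominated by Opt1 (R1: 24>6, R2: 25>-3, R3: 8>3, R4: 17>-5).
Opt4: no other strategy beats it everywhere (Opt1 at R3 (9>8); Opt2 at R1 (17>11); Opt3 at R1 (17>6)).

Opt3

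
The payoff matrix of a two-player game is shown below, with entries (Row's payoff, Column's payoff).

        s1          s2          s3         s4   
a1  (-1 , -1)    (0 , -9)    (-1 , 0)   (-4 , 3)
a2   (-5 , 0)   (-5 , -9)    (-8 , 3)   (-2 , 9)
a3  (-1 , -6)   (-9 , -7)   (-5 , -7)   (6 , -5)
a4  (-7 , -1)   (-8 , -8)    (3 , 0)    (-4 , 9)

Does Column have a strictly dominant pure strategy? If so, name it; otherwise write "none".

s4 vs s1: a1: 3>-1, a2: 9>0, a3: -5>-6, a4: 9>-1.
s4 vs s2: a1: 3>-9, a2: 9>-9, a3: -5>-7, a4: 9>-8.
s4 vs s3: a1: 3>0, a2: 9>3, a3: -5>-7, a4: 9>0.
s4 strictly beats every other strategy against every opponent action, so it is strictly dominant.

s4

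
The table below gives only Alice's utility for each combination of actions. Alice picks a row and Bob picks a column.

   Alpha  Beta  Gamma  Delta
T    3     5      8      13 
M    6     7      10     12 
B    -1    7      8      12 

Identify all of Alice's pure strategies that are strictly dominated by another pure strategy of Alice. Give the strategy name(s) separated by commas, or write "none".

T: no other strategy beats it everywhere (M at Delta (13>12); B at Alpha (3>-1)).
M: no other strategy beats it everywhere (T at Alpha (6>3); B at Alpha (6>-1)).
B is not dominated — it holds its own against T at Beta (7>5); M at Beta (7=7).

none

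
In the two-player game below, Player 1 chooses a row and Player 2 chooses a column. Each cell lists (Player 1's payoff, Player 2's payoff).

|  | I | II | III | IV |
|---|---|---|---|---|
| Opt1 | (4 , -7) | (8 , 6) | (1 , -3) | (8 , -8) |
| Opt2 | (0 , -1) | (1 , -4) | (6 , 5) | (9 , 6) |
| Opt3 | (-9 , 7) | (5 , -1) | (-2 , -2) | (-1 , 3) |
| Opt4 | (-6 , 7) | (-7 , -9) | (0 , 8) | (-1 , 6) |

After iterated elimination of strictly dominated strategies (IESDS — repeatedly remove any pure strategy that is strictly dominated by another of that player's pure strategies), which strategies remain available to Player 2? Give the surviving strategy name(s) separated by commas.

II, III, IV

Row Opt3 is eliminated: Opt1 beats it against every remaining column (I: 4>-9, II: 8>5, III: 1>-2, IV: 8>-1).
Player 1's strategy Opt4 is strictly dominated by Opt1 (I: 4>-6, II: 8>-7, III: 1>0, IV: 8>-1) and is removed.
Player 2's strategy I is strictly dominated by III (Opt1: -3>-7, Opt2: 5>-1) and is removed.
Among the remaining strategies, none is strictly dominated by another pure strategy of the same player, so the elimination stops.
Surviving strategies — Player 1: {Opt1, Opt2}; Player 2: {II, III, IV}.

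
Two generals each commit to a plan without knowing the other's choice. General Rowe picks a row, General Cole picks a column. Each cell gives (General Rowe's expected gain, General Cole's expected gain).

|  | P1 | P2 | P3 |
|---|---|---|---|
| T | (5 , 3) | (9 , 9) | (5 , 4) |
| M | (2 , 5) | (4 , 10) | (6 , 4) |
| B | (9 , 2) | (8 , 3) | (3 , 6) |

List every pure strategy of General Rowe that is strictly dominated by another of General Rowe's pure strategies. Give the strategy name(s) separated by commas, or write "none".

none

Nothing dominates T: M at P1 (5>2); B at P2 (9>8).
M: no other strategy beats it everywhere (T at P3 (6>5); B at P3 (6>3)).
Nothing dominates B: T at P1 (9>5); M at P1 (9>2).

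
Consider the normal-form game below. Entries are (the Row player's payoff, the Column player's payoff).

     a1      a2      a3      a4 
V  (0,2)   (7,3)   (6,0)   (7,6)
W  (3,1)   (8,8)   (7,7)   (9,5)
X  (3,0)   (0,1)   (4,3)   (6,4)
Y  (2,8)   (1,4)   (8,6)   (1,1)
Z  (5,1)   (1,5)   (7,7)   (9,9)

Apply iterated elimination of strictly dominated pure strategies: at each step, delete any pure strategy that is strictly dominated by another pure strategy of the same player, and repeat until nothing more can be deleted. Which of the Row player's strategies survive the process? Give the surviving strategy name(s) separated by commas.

W, Y, Z

For the Row player, W strictly dominates V on the remaining columns (a1: 3>0, a2: 8>7, a3: 7>6, a4: 9>7); eliminate V.
The Row player's strategy X is strictly dominated by Z (a1: 5>3, a2: 1>0, a3: 7>4, a4: 9>6) and is removed.
Among the remaining strategies, none is strictly dominated by another pure strategy of the same player, so the elimination stops.
Surviving strategies — the Row player: {W, Y, Z}; the Column player: {a1, a2, a3, a4}.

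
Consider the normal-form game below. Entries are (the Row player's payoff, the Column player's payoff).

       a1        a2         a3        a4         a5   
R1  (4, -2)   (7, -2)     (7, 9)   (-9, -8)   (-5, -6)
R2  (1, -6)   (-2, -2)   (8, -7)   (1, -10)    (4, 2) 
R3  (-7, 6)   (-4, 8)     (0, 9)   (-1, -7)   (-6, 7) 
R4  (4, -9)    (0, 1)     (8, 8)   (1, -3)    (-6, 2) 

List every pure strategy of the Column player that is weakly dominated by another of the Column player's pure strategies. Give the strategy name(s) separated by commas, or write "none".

a1 is weakly dominated by a2 (R1: -2=-2, R2: -2>-6, R3: 8>6, R4: 1>-9).
a2 is not dominated — it holds its own against a1 at R2 (-2>-6); a3 at R2 (-2>-7); a4 at R1 (-2>-8); a5 at R1 (-2>-6).
Nothing dominates a3: a1 at R1 (9>-2); a2 at R1 (9>-2); a4 at R1 (9>-8); a5 at R1 (9>-6).
a4 is weakly dominated by a2 (R1: -2>-8, R2: -2>-10, R3: 8>-7, R4: 1>-3).
a5 is not dominated — it holds its own against a1 at R2 (2>-6); a2 at R2 (2>-2); a3 at R2 (2>-7); a4 at R1 (-6>-8).

a1, a4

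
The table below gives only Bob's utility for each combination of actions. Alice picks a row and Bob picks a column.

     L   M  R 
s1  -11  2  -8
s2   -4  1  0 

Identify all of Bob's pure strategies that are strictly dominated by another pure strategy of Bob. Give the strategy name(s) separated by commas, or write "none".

L is strictly dominated by M (s1: 2>-11, s2: 1>-4).
M: no other strategy beats it everywhere (L at s1 (2>-11); R at s1 (2>-8)).
M strictly dominates R — s1: 2>-8, s2: 1>0.

L, R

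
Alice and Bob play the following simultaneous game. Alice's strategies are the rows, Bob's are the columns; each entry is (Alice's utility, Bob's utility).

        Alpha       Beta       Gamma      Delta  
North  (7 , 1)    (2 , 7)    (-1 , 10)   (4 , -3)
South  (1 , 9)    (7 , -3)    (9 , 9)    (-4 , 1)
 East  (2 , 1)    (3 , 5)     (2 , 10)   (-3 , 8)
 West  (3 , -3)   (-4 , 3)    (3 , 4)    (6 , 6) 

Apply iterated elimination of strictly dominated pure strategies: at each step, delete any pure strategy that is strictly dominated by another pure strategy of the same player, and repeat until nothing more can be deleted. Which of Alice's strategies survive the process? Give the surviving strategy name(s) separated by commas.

North, South, West

For Bob, Gamma strictly dominates Beta on the remaining rows (North: 10>7, South: 9>-3, East: 10>5, West: 4>3); eliminate Beta.
Alice's strategy East is strictly dominated by West (Alpha: 3>2, Gamma: 3>2, Delta: 6>-3) and is removed.
Among the remaining strategies, none is strictly dominated by another pure strategy of the same player, so the elimination stops.
Surviving strategies — Alice: {North, South, West}; Bob: {Alpha, Gamma, Delta}.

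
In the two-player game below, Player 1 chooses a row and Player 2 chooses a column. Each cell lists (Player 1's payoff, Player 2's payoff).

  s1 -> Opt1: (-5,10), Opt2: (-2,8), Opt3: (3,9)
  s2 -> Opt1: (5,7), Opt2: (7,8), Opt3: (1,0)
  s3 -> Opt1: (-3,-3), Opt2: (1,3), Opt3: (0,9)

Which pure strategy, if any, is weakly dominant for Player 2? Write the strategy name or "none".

none

Opt1 fails to dominate Opt2 at s2 (7<8).
Opt2 fails to dominate Opt1 at s1 (8<10).
Opt3 fails to dominate Opt1 at s1 (9<10).
No single strategy dominates all the others.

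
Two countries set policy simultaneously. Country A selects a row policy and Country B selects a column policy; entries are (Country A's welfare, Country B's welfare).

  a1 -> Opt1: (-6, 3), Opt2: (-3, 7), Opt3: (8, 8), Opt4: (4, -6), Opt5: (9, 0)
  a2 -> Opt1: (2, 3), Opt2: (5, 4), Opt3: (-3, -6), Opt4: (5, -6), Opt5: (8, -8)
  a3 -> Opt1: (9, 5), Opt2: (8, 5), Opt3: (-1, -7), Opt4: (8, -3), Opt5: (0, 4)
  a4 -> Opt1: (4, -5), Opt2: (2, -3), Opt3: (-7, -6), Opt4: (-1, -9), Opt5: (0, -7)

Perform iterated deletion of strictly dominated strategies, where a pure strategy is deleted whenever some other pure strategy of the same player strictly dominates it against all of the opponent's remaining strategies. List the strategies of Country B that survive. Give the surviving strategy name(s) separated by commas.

For Country B, Opt1 strictly dominates Opt4 on the remaining rows (a1: 3>-6, a2: 3>-6, a3: 5>-3, a4: -5>-9); eliminate Opt4.
For Country B, Opt1 strictly dominates Opt5 on the remaining rows (a1: 3>0, a2: 3>-8, a3: 5>4, a4: -5>-7); eliminate Opt5.
Country A's strategy a2 is strictly dominated by a3 (Opt1: 9>2, Opt2: 8>5, Opt3: -1>-3) and is removed.
For Country A, a3 strictly dominates a4 on the remaining columns (Opt1: 9>4, Opt2: 8>2, Opt3: -1>-7); eliminate a4.
Among the remaining strategies, none is strictly dominated by another pure strategy of the same player, so the elimination stops.
Surviving strategies — Country A: {a1, a3}; Country B: {Opt1, Opt2, Opt3}.

Opt1, Opt2, Opt3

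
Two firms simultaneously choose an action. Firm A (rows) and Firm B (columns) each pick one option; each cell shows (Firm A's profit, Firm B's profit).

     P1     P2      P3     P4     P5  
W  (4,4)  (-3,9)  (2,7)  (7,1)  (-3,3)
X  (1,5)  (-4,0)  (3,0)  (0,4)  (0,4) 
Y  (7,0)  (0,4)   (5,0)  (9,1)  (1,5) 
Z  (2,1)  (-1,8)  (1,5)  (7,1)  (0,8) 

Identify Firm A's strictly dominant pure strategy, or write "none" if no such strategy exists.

Y vs W: P1: 7>4, P2: 0>-3, P3: 5>2, P4: 9>7, P5: 1>-3.
Y vs X: P1: 7>1, P2: 0>-4, P3: 5>3, P4: 9>0, P5: 1>0.
Y vs Z: P1: 7>2, P2: 0>-1, P3: 5>1, P4: 9>7, P5: 1>0.
Y strictly beats every other strategy against every opponent action, so it is strictly dominant.

Y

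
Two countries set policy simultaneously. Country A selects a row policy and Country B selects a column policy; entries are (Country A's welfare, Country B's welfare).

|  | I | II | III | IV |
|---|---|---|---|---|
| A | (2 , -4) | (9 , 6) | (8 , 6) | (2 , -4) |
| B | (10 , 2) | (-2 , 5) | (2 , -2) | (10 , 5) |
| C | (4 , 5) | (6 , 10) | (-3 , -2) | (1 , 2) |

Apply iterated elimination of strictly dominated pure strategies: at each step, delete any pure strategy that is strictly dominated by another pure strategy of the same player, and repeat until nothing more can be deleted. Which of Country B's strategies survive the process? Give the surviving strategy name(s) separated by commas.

Country B's strategy I is strictly dominated by II (A: 6>-4, B: 5>2, C: 10>5) and is removed.
Row C is eliminated: A beats it against every remaining column (II: 9>6, III: 8>-3, IV: 2>1).
Among the remaining strategies, none is strictly dominated by another pure strategy of the same player, so the elimination stops.
Surviving strategies — Country A: {A, B}; Country B: {II, III, IV}.

II, III, IV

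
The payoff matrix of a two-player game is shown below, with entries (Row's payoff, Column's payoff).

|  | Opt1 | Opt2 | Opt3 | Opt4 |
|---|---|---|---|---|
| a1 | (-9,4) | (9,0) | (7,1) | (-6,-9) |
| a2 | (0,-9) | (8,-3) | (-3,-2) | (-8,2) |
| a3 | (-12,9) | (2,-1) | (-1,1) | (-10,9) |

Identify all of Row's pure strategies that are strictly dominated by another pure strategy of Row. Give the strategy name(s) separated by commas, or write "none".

a3

Nothing dominates a1: a2 at Opt2 (9>8); a3 at Opt1 (-9>-12).
Nothing dominates a2: a1 at Opt1 (0>-9); a3 at Opt1 (0>-12).
a3: dominated, since a1 does at least as well everywhere (Opt1: -9>-12, Opt2: 9>2, Opt3: 7>-1, Opt4: -6>-10).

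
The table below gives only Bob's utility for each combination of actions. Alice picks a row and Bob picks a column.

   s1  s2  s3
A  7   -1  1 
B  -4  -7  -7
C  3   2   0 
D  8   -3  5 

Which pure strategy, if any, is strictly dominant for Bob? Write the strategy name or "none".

s1 vs s2: A: 7>-1, B: -4>-7, C: 3>2, D: 8>-3.
s1 vs s3: A: 7>1, B: -4>-7, C: 3>0, D: 8>5.
s1 strictly beats every other strategy against every opponent action, so it is strictly dominant.

s1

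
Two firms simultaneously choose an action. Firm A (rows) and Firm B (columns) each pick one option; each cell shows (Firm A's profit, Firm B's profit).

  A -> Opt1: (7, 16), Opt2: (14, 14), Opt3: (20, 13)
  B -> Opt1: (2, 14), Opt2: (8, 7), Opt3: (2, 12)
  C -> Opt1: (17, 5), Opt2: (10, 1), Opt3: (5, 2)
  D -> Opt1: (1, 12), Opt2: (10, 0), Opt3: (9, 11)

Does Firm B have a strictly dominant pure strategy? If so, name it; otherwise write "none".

Opt1

Opt1 vs Opt2: A: 16>14, B: 14>7, C: 5>1, D: 12>0.
Opt1 vs Opt3: A: 16>13, B: 14>12, C: 5>2, D: 12>11.
Opt1 strictly beats every other strategy against every opponent action, so it is strictly dominant.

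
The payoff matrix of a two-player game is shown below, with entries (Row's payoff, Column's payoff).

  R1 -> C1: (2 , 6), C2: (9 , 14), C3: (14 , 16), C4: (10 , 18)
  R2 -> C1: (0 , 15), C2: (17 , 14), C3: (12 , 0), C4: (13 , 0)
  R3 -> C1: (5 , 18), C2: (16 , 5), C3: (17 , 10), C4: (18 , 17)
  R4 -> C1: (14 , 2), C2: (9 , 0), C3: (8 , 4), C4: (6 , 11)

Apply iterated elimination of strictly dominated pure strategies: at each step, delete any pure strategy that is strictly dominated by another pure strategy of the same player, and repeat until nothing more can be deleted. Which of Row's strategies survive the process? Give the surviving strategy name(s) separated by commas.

Row R1 is eliminated: R3 beats it against every remaining column (C1: 5>2, C2: 16>9, C3: 17>14, C4: 18>10).
For Column, C1 strictly dominates C2 on the remaining rows (R2: 15>14, R3: 18>5, R4: 2>0); eliminate C2.
Row R2 is eliminated: R3 beats it against every remaining column (C1: 5>0, C3: 17>12, C4: 18>13).
Column C3 is eliminated: C4 beats it against every remaining row (R3: 17>10, R4: 11>4).
Among the remaining strategies, none is strictly dominated by another pure strategy of the same player, so the elimination stops.
Surviving strategies — Row: {R3, R4}; Column: {C1, C4}.

R3, R4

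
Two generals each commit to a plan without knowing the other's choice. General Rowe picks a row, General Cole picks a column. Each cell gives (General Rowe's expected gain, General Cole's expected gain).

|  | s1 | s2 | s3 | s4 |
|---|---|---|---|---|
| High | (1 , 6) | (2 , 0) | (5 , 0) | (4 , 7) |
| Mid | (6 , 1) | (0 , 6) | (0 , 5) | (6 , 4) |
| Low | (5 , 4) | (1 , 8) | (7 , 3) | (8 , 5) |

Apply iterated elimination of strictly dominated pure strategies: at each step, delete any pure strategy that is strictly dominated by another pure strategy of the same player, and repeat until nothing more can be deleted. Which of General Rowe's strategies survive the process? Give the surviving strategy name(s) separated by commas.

High, Low

Column s1 is eliminated: s4 beats it against every remaining row (High: 7>6, Mid: 4>1, Low: 5>4).
General Rowe's strategy Mid is strictly dominated by Low (s2: 1>0, s3: 7>0, s4: 8>6) and is removed.
General Cole's strategy s3 is strictly dominated by s4 (High: 7>0, Low: 5>3) and is removed.
Among the remaining strategies, none is strictly dominated by another pure strategy of the same player, so the elimination stops.
Surviving strategies — General Rowe: {High, Low}; General Cole: {s2, s4}.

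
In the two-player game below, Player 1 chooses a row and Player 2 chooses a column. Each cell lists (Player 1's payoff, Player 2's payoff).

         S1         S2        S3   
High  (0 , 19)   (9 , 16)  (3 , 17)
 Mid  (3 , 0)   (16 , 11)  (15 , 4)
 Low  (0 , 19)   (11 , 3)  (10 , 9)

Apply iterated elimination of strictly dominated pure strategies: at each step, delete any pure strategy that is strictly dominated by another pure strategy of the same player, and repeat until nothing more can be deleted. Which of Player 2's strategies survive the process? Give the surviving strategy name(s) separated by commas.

S2

For Player 1, Mid strictly dominates High on the remaining columns (S1: 3>0, S2: 16>9, S3: 15>3); eliminate High.
Row Low is eliminated: Mid beats it against every remaining column (S1: 3>0, S2: 16>11, S3: 15>10).
Player 2's strategy S1 is strictly dominated by S2 (Mid: 11>0) and is removed.
Player 2's strategy S3 is strictly dominated by S2 (Mid: 11>4) and is removed.
Among the remaining strategies, none is strictly dominated by another pure strategy of the same player, so the elimination stops.
Surviving strategies — Player 1: {Mid}; Player 2: {S2}.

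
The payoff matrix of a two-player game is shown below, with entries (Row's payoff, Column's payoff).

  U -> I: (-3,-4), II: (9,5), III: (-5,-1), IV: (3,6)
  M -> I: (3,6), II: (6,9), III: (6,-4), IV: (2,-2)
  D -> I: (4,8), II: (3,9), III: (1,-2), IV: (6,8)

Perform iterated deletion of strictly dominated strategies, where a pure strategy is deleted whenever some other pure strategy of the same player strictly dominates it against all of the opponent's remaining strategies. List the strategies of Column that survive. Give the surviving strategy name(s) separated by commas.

For Column, II strictly dominates I on the remaining rows (U: 5>-4, M: 9>6, D: 9>8); eliminate I.
For Column, II strictly dominates III on the remaining rows (U: 5>-1, M: 9>-4, D: 9>-2); eliminate III.
For Row, U strictly dominates M on the remaining columns (II: 9>6, IV: 3>2); eliminate M.
Among the remaining strategies, none is strictly dominated by another pure strategy of the same player, so the elimination stops.
Surviving strategies — Row: {U, D}; Column: {II, IV}.

II, IV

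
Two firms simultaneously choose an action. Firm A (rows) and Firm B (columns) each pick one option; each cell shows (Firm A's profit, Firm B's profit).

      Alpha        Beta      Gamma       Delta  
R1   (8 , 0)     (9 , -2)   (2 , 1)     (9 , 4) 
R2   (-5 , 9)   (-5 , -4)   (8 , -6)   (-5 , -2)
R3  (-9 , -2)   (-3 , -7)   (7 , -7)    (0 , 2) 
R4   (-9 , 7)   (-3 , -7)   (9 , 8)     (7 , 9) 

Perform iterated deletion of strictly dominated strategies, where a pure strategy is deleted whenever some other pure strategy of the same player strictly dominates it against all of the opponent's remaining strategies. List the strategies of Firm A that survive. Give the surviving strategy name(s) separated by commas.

R1

For Firm B, Alpha strictly dominates Beta on the remaining rows (R1: 0>-2, R2: 9>-4, R3: -2>-7, R4: 7>-7); eliminate Beta.
For Firm B, Delta strictly dominates Gamma on the remaining rows (R1: 4>1, R2: -2>-6, R3: 2>-7, R4: 9>8); eliminate Gamma.
Firm A's strategy R2 is strictly dominated by R1 (Alpha: 8>-5, Delta: 9>-5) and is removed.
Row R3 is eliminated: R1 beats it against every remaining column (Alpha: 8>-9, Delta: 9>0).
Firm A's strategy R4 is strictly dominated by R1 (Alpha: 8>-9, Delta: 9>7) and is removed.
Firm B's strategy Alpha is strictly dominated by Delta (R1: 4>0) and is removed.
Among the remaining strategies, none is strictly dominated by another pure strategy of the same player, so the elimination stops.
Surviving strategies — Firm A: {R1}; Firm B: {Delta}.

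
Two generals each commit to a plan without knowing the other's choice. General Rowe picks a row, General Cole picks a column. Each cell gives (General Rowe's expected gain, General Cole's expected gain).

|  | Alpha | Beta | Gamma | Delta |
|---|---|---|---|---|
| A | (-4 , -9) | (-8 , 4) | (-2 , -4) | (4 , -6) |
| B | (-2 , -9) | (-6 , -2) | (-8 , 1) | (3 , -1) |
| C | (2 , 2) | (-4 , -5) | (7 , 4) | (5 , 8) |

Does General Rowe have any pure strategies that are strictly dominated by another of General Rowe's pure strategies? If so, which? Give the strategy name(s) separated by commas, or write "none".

A is strictly dominated by C (Alpha: 2>-4, Beta: -4>-8, Gamma: 7>-2, Delta: 5>4).
B: dominated, since C does at least as well everywhere (Alpha: 2>-2, Beta: -4>-6, Gamma: 7>-8, Delta: 5>3).
C is not dominated — it holds its own against A at Alpha (2>-4); B at Alpha (2>-2).

A, B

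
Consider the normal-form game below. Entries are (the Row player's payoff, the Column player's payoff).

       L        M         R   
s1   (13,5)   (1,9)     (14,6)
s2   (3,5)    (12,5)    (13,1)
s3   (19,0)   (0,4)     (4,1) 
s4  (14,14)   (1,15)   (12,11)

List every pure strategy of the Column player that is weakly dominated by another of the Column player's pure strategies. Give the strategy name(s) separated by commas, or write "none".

L is weakly dominated by M (s1: 9>5, s2: 5=5, s3: 4>0, s4: 15>14).
Nothing dominates M: L at s1 (9>5); R at s1 (9>6).
R is weakly dominated by M (s1: 9>6, s2: 5>1, s3: 4>1, s4: 15>11).

L, R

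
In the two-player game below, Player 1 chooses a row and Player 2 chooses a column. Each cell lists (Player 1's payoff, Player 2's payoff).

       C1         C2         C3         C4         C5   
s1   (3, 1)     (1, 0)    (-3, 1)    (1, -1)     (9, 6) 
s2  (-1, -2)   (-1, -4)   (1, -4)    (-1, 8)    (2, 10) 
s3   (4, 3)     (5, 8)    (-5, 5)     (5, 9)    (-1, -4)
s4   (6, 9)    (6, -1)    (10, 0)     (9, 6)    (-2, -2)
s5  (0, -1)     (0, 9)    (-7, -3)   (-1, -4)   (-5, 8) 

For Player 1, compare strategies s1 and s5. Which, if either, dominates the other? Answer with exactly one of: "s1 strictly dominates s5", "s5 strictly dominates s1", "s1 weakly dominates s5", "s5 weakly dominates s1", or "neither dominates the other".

s1 strictly dominates s5

s1's payoffs vs s5's, by Player 2's action — C1: 3>0, C2: 1>0, C3: -3>-7, C4: 1>-1, C5: 9>-5.
Every comparison favours s1, so s1 strictly dominates s5.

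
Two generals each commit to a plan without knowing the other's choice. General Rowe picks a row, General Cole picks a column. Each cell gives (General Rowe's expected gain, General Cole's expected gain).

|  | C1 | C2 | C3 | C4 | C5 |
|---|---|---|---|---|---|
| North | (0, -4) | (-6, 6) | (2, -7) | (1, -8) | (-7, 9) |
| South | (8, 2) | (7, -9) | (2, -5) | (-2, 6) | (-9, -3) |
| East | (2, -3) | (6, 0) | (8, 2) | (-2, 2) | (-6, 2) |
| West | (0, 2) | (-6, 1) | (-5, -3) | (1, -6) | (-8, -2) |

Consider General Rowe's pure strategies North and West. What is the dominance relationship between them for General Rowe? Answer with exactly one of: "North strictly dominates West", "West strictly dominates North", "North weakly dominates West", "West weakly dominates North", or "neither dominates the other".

North weakly dominates West

Compare North to West across every action of General Cole: C1: 0=0, C2: -6=-6, C3: 2>-5, C4: 1=1, C5: -7>-8.
North is at least as good everywhere and strictly better somewhere (tied only at C1, C2, C4), so North weakly but not strictly dominates West.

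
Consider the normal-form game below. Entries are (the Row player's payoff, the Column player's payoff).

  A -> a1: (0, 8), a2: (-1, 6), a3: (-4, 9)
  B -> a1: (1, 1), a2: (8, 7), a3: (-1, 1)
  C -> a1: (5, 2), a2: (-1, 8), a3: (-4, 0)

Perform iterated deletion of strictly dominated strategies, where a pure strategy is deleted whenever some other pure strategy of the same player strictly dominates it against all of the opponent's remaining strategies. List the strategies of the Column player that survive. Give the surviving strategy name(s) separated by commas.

The Row player's strategy A is strictly dominated by B (a1: 1>0, a2: 8>-1, a3: -1>-4) and is removed.
Column a1 is eliminated: a2 beats it against every remaining row (B: 7>1, C: 8>2).
For the Row player, B strictly dominates C on the remaining columns (a2: 8>-1, a3: -1>-4); eliminate C.
Column a3 is eliminated: a2 beats it against every remaining row (B: 7>1).
Among the remaining strategies, none is strictly dominated by another pure strategy of the same player, so the elimination stops.
Surviving strategies — the Row player: {B}; the Column player: {a2}.

a2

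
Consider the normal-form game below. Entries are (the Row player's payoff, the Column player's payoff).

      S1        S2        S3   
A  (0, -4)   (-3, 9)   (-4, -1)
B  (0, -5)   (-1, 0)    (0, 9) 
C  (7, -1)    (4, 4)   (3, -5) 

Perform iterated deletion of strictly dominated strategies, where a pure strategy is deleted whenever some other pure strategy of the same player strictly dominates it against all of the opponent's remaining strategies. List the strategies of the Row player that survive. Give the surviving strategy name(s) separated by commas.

C

Row A is eliminated: C beats it against every remaining column (S1: 7>0, S2: 4>-3, S3: 3>-4).
For the Row player, C strictly dominates B on the remaining columns (S1: 7>0, S2: 4>-1, S3: 3>0); eliminate B.
The Column player's strategy S1 is strictly dominated by S2 (C: 4>-1) and is removed.
For the Column player, S2 strictly dominates S3 on the remaining rows (C: 4>-5); eliminate S3.
Among the remaining strategies, none is strictly dominated by another pure strategy of the same player, so the elimination stops.
Surviving strategies — the Row player: {C}; the Column player: {S2}.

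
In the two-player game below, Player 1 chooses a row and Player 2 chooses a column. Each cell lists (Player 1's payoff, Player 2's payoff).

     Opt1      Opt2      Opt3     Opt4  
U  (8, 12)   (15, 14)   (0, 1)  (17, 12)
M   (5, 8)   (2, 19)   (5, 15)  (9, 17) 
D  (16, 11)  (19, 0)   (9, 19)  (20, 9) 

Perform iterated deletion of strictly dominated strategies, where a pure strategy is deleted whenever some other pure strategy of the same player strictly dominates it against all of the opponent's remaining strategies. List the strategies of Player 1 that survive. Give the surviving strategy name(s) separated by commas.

D

Row U is eliminated: D beats it against every remaining column (Opt1: 16>8, Opt2: 19>15, Opt3: 9>0, Opt4: 20>17).
Player 1's strategy M is strictly dominated by D (Opt1: 16>5, Opt2: 19>2, Opt3: 9>5, Opt4: 20>9) and is removed.
Column Opt1 is eliminated: Opt3 beats it against every remaining row (D: 19>11).
Column Opt2 is eliminated: Opt3 beats it against every remaining row (D: 19>0).
Column Opt4 is eliminated: Opt3 beats it against every remaining row (D: 19>9).
Among the remaining strategies, none is strictly dominated by another pure strategy of the same player, so the elimination stops.
Surviving strategies — Player 1: {D}; Player 2: {Opt3}.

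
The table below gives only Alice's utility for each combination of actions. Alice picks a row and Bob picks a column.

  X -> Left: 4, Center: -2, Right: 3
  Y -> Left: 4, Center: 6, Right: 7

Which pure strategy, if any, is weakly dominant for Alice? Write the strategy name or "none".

Y vs X: Left: 4=4, Center: 6>-2, Right: 7>3.
Y is at least as good as every other strategy against every opponent action, so it is weakly dominant.

Y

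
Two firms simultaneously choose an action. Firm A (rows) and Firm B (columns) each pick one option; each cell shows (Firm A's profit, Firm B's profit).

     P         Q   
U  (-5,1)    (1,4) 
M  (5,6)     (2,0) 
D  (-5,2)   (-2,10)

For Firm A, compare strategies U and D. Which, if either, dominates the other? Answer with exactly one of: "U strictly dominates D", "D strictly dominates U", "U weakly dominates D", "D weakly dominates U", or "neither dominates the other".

U's payoffs vs D's, by Firm B's action — P: -5=-5, Q: 1>-2.
U is at least as good everywhere and strictly better somewhere (tied only at P), so U weakly but not strictly dominates D.

U weakly dominates D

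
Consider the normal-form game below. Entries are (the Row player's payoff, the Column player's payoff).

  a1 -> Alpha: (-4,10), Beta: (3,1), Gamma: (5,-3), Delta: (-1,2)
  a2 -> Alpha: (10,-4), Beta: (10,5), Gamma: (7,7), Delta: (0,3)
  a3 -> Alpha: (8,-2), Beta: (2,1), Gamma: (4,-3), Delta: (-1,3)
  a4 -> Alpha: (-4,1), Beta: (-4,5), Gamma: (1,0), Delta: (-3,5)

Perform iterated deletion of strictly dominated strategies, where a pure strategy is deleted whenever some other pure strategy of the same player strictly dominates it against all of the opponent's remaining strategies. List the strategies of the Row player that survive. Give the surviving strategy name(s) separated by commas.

Row a1 is eliminated: a2 beats it against every remaining column (Alpha: 10>-4, Beta: 10>3, Gamma: 7>5, Delta: 0>-1).
The Row player's strategy a3 is strictly dominated by a2 (Alpha: 10>8, Beta: 10>2, Gamma: 7>4, Delta: 0>-1) and is removed.
The Row player's strategy a4 is strictly dominated by a2 (Alpha: 10>-4, Beta: 10>-4, Gamma: 7>1, Delta: 0>-3) and is removed.
For the Column player, Beta strictly dominates Alpha on the remaining rows (a2: 5>-4); eliminate Alpha.
The Column player's strategy Beta is strictly dominated by Gamma (a2: 7>5) and is removed.
For the Column player, Gamma strictly dominates Delta on the remaining rows (a2: 7>3); eliminate Delta.
Among the remaining strategies, none is strictly dominated by another pure strategy of the same player, so the elimination stops.
Surviving strategies — the Row player: {a2}; the Column player: {Gamma}.

a2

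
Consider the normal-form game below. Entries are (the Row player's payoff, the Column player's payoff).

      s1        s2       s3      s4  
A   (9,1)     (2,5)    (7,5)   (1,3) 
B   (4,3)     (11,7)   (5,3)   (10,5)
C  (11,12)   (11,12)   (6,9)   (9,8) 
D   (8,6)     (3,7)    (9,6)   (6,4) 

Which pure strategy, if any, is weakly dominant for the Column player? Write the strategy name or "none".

s2 vs s1: A: 5>1, B: 7>3, C: 12=12, D: 7>6.
s2 vs s3: A: 5=5, B: 7>3, C: 12>9, D: 7>6.
s2 vs s4: A: 5>3, B: 7>5, C: 12>8, D: 7>4.
s2 is at least as good as every other strategy against every opponent action, so it is weakly dominant.

s2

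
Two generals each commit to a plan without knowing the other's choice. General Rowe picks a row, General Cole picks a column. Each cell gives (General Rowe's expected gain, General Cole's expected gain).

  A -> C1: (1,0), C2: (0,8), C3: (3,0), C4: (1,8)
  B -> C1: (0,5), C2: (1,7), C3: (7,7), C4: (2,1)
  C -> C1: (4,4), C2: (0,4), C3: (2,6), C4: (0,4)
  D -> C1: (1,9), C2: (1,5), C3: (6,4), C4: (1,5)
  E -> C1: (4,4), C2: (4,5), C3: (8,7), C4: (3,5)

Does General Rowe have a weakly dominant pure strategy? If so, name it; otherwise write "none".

E vs A: C1: 4>1, C2: 4>0, C3: 8>3, C4: 3>1.
E vs B: C1: 4>0, C2: 4>1, C3: 8>7, C4: 3>2.
E vs C: C1: 4=4, C2: 4>0, C3: 8>2, C4: 3>0.
E vs D: C1: 4>1, C2: 4>1, C3: 8>6, C4: 3>1.
E is at least as good as every other strategy against every opponent action, so it is weakly dominant.

E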